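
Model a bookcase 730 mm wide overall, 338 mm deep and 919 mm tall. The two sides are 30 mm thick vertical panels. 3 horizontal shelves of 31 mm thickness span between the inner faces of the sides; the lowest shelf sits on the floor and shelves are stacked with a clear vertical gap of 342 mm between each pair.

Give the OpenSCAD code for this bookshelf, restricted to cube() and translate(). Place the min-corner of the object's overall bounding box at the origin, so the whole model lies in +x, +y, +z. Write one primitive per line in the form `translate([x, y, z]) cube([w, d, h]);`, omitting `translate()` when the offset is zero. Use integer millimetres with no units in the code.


cube([30, 338, 919]);
translate([700, 0, 0]) cube([30, 338, 919]);
translate([30, 0, 0]) cube([670, 338, 31]);
translate([30, 0, 373]) cube([670, 338, 31]);
translate([30, 0, 746]) cube([670, 338, 31]);


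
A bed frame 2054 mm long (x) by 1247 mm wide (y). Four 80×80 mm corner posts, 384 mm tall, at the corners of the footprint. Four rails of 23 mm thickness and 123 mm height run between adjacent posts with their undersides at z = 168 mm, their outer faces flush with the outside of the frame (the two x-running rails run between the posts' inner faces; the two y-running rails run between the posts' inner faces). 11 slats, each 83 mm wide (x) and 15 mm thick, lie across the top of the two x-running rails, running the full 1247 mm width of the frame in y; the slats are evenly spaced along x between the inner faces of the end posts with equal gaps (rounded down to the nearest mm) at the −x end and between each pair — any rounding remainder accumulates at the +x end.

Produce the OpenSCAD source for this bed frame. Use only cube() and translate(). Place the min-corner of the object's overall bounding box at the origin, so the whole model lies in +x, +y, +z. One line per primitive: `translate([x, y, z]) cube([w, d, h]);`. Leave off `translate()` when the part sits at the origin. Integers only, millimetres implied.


cube([80, 80, 384]);
translate([0, 1167, 0]) cube([80, 80, 384]);
translate([1974, 0, 0]) cube([80, 80, 384]);
translate([1974, 1167, 0]) cube([80, 80, 384]);
translate([80, 0, 168]) cube([1894, 23, 123]);
translate([80, 1224, 168]) cube([1894, 23, 123]);
translate([0, 80, 168]) cube([23, 1087, 123]);
translate([2031, 80, 168]) cube([23, 1087, 123]);
translate([161, 0, 291]) cube([83, 1247, 15]);
translate([325, 0, 291]) cube([83, 1247, 15]);
translate([489, 0, 291]) cube([83, 1247, 15]);
translate([653, 0, 291]) cube([83, 1247, 15]);
translate([817, 0, 291]) cube([83, 1247, 15]);
translate([981, 0, 291]) cube([83, 1247, 15]);
translate([1145, 0, 291]) cube([83, 1247, 15]);
translate([1309, 0, 291]) cube([83, 1247, 15]);
translate([1473, 0, 291]) cube([83, 1247, 15]);
translate([1637, 0, 291]) cube([83, 1247, 15]);
translate([1801, 0, 291]) cube([83, 1247, 15]);


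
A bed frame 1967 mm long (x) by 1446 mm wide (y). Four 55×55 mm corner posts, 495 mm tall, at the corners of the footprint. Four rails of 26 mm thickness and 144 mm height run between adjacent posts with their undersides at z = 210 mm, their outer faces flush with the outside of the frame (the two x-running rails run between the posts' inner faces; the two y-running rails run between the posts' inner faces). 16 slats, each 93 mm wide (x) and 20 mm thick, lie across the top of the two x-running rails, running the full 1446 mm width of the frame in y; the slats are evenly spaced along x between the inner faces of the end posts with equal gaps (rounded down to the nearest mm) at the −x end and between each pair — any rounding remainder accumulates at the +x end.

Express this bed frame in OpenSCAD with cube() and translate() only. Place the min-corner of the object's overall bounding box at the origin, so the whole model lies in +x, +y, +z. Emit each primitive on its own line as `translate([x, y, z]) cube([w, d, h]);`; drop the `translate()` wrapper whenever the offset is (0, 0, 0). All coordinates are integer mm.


cube([55, 55, 495]);
translate([0, 1391, 0]) cube([55, 55, 495]);
translate([1912, 0, 0]) cube([55, 55, 495]);
translate([1912, 1391, 0]) cube([55, 55, 495]);
translate([55, 0, 210]) cube([1857, 26, 144]);
translate([55, 1420, 210]) cube([1857, 26, 144]);
translate([0, 55, 210]) cube([26, 1336, 144]);
translate([1941, 55, 210]) cube([26, 1336, 144]);
translate([76, 0, 354]) cube([93, 1446, 20]);
translate([190, 0, 354]) cube([93, 1446, 20]);
translate([304, 0, 354]) cube([93, 1446, 20]);
translate([418, 0, 354]) cube([93, 1446, 20]);
translate([532, 0, 354]) cube([93, 1446, 20]);
translate([646, 0, 354]) cube([93, 1446, 20]);
translate([760, 0, 354]) cube([93, 1446, 20]);
translate([874, 0, 354]) cube([93, 1446, 20]);
translate([988, 0, 354]) cube([93, 1446, 20]);
translate([1102, 0, 354]) cube([93, 1446, 20]);
translate([1216, 0, 354]) cube([93, 1446, 20]);
translate([1330, 0, 354]) cube([93, 1446, 20]);
translate([1444, 0, 354]) cube([93, 1446, 20]);
translate([1558, 0, 354]) cube([93, 1446, 20]);
translate([1672, 0, 354]) cube([93, 1446, 20]);
translate([1786, 0, 354]) cube([93, 1446, 20]);


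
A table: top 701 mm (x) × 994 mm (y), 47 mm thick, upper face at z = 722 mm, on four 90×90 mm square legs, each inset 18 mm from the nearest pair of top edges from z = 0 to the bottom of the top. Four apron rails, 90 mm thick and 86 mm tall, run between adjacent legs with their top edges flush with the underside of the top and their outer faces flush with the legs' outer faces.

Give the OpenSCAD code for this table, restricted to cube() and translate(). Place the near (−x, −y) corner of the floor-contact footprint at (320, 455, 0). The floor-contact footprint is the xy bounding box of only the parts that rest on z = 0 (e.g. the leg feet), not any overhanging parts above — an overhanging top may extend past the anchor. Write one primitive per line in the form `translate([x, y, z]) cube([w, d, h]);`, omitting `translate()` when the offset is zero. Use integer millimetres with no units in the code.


translate([302, 437, 675]) cube([701, 994, 47]);
translate([320, 455, 0]) cube([90, 90, 675]);
translate([895, 455, 0]) cube([90, 90, 675]);
translate([320, 1323, 0]) cube([90, 90, 675]);
translate([895, 1323, 0]) cube([90, 90, 675]);
translate([410, 455, 589]) cube([485, 90, 86]);
translate([410, 1323, 589]) cube([485, 90, 86]);
translate([320, 545, 589]) cube([90, 778, 86]);
translate([895, 545, 589]) cube([90, 778, 86]);


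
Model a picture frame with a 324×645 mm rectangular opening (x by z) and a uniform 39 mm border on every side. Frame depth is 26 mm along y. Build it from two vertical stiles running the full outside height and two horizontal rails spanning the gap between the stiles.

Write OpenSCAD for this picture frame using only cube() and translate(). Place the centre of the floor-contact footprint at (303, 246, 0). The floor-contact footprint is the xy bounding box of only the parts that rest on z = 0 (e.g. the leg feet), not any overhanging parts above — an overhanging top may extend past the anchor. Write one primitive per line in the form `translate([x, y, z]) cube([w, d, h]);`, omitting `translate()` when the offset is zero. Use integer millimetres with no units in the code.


translate([102, 233, 0]) cube([39, 26, 723]);
translate([465, 233, 0]) cube([39, 26, 723]);
translate([141, 233, 0]) cube([324, 26, 39]);
translate([141, 233, 684]) cube([324, 26, 39]);


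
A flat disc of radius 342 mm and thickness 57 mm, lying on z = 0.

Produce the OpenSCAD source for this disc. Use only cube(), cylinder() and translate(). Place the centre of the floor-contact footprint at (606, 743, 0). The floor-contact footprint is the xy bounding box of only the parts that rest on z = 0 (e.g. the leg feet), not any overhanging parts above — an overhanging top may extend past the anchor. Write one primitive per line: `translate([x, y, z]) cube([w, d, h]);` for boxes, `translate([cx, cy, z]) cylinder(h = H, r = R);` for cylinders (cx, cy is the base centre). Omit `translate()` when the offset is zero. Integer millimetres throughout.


translate([606, 743, 0]) cylinder(h = 57, r = 342);


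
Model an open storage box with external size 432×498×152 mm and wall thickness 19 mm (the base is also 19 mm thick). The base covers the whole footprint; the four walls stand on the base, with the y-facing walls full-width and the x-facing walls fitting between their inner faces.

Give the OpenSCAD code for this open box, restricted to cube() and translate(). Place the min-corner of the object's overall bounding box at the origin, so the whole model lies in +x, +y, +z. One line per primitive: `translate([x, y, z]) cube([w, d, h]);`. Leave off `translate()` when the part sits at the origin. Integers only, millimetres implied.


cube([432, 498, 19]);
translate([0, 0, 19]) cube([432, 19, 133]);
translate([0, 479, 19]) cube([432, 19, 133]);
translate([0, 19, 19]) cube([19, 460, 133]);
translate([413, 19, 19]) cube([19, 460, 133]);


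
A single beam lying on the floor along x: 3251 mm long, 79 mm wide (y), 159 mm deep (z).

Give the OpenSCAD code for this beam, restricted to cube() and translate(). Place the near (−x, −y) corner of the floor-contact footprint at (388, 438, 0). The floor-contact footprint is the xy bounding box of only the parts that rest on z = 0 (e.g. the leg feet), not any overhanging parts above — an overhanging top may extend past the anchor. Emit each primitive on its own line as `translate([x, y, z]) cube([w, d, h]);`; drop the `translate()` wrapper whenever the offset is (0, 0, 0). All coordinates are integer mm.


translate([388, 438, 0]) cube([3251, 79, 159]);


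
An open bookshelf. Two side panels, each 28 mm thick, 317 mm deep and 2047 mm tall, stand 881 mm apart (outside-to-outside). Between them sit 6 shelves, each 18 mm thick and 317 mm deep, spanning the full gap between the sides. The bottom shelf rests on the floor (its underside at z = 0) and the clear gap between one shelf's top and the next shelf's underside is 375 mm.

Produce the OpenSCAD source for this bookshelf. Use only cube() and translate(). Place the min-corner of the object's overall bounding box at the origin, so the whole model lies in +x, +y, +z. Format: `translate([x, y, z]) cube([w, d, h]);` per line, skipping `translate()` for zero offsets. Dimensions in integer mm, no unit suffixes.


cube([28, 317, 2047]);
translate([853, 0, 0]) cube([28, 317, 2047]);
translate([28, 0, 0]) cube([825, 317, 18]);
translate([28, 0, 393]) cube([825, 317, 18]);
translate([28, 0, 786]) cube([825, 317, 18]);
translate([28, 0, 1179]) cube([825, 317, 18]);
translate([28, 0, 1572]) cube([825, 317, 18]);
translate([28, 0, 1965]) cube([825, 317, 18]);


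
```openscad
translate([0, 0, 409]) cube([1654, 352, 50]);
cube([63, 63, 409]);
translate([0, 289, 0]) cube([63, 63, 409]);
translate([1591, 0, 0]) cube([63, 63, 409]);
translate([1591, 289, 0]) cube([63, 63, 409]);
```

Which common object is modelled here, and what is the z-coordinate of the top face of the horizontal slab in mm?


A bench. The seat-top height is 459 mm.

A long slab on four corner posts — a bench. The slab sits at z = 409 with thickness 50, so the top is 409 + 50 = 459 mm.


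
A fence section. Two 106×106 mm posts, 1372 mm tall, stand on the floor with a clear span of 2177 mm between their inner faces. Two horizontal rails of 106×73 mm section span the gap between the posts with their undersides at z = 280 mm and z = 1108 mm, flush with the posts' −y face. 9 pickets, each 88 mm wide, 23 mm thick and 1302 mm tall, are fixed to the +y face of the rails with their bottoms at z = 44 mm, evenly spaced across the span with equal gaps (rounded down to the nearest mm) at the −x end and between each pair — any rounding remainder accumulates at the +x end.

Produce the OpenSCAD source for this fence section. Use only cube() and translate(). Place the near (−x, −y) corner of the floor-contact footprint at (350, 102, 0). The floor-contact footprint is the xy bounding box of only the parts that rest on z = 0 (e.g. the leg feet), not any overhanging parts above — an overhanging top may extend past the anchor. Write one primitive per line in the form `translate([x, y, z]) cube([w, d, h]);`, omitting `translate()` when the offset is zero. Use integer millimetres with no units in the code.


translate([350, 102, 0]) cube([106, 106, 1372]);
translate([2633, 102, 0]) cube([106, 106, 1372]);
translate([456, 102, 280]) cube([2177, 106, 73]);
translate([456, 102, 1108]) cube([2177, 106, 73]);
translate([594, 208, 44]) cube([88, 23, 1302]);
translate([820, 208, 44]) cube([88, 23, 1302]);
translate([1046, 208, 44]) cube([88, 23, 1302]);
translate([1272, 208, 44]) cube([88, 23, 1302]);
translate([1498, 208, 44]) cube([88, 23, 1302]);
translate([1724, 208, 44]) cube([88, 23, 1302]);
translate([1950, 208, 44]) cube([88, 23, 1302]);
translate([2176, 208, 44]) cube([88, 23, 1302]);
translate([2402, 208, 44]) cube([88, 23, 1302]);


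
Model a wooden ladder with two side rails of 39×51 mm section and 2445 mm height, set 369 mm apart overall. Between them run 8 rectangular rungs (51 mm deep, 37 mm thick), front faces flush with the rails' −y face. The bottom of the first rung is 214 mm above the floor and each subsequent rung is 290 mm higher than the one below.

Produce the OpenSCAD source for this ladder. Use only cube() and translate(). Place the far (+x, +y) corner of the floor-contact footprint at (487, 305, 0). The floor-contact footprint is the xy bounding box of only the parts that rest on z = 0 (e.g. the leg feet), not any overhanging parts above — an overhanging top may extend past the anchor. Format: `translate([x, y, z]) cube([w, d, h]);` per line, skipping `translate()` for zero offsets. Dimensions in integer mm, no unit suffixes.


translate([118, 254, 0]) cube([39, 51, 2445]);
translate([448, 254, 0]) cube([39, 51, 2445]);
translate([157, 254, 214]) cube([291, 51, 37]);
translate([157, 254, 504]) cube([291, 51, 37]);
translate([157, 254, 794]) cube([291, 51, 37]);
translate([157, 254, 1084]) cube([291, 51, 37]);
translate([157, 254, 1374]) cube([291, 51, 37]);
translate([157, 254, 1664]) cube([291, 51, 37]);
translate([157, 254, 1954]) cube([291, 51, 37]);
translate([157, 254, 2244]) cube([291, 51, 37]);


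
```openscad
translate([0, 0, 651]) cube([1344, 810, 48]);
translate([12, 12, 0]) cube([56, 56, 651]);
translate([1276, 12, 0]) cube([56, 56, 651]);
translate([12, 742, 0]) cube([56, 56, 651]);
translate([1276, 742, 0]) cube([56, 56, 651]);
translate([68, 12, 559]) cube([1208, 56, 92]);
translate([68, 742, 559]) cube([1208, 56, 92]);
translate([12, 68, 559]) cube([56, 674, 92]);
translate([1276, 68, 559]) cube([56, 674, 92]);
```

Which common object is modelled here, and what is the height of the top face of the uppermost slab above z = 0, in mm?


A table. The table height is 699 mm.

A 1344×810×48 slab sits at z = 651 on four 56 mm square posts — a table. The top surface is at 651 + 48 = 699 mm.


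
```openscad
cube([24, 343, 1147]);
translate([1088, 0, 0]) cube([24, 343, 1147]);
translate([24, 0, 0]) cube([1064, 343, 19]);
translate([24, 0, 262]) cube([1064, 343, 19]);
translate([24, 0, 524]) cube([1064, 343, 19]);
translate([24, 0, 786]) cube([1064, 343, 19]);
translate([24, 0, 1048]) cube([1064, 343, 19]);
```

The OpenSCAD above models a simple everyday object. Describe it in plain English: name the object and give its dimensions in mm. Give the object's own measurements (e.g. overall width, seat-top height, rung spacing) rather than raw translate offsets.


An open bookshelf. Two side panels, each 24 mm thick, 343 mm deep and 1147 mm tall, stand 1112 mm apart (outside-to-outside). Between them sit 5 shelves, each 19 mm thick and 343 mm deep, spanning the full gap between the sides. The bottom shelf rests on the floor (its underside at z = 0) and the clear gap between one shelf's top and the next shelf's underside is 243 mm.


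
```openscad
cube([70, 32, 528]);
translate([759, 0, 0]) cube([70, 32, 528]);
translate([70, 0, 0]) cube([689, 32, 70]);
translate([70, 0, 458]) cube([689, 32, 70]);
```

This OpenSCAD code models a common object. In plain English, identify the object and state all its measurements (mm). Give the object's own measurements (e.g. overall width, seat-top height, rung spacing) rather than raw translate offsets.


A rectangular picture frame lying in the x–z plane (depth along y). The opening is 689 mm wide (x) by 388 mm tall (z), surrounded by a border 70 mm wide on all four sides. The frame is 32 mm deep and is made of two full-height vertical stiles with two horizontal rails fitted between them.


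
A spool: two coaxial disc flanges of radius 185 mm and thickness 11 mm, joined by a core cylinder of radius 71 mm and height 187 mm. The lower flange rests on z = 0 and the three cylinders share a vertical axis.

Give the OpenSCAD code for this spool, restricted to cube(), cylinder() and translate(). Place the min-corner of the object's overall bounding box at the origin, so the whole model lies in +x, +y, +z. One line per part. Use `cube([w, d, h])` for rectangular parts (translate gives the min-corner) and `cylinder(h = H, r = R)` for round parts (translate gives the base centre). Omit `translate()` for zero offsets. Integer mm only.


translate([185, 185, 0]) cylinder(h = 11, r = 185);
translate([185, 185, 11]) cylinder(h = 187, r = 71);
translate([185, 185, 198]) cylinder(h = 11, r = 185);


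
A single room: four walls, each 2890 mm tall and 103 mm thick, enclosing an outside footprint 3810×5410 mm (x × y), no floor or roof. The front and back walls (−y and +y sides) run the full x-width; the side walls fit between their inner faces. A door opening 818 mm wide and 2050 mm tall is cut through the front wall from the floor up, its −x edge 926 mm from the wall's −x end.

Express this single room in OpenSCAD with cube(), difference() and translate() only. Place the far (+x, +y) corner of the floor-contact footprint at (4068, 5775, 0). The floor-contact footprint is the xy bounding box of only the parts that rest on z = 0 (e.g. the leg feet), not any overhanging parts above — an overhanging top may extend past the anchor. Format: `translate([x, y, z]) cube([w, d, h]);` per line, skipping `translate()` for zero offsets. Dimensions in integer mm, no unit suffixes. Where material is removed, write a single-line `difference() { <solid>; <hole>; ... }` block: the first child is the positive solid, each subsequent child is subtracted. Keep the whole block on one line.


difference() { translate([258, 365, 0]) cube([3810, 103, 2890]); translate([1184, 365, 0]) cube([818, 103, 2050]); }
translate([258, 5672, 0]) cube([3810, 103, 2890]);
translate([258, 468, 0]) cube([103, 5204, 2890]);
translate([3965, 468, 0]) cube([103, 5204, 2890]);


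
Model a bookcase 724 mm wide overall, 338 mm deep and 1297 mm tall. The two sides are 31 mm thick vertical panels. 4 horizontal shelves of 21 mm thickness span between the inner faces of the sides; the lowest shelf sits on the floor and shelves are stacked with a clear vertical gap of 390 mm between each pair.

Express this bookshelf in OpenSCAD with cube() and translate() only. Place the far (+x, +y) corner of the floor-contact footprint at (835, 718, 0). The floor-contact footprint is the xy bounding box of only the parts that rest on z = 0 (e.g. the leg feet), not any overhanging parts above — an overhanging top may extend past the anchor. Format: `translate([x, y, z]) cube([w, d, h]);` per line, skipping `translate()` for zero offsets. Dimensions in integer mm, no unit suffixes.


translate([111, 380, 0]) cube([31, 338, 1297]);
translate([804, 380, 0]) cube([31, 338, 1297]);
translate([142, 380, 0]) cube([662, 338, 21]);
translate([142, 380, 411]) cube([662, 338, 21]);
translate([142, 380, 822]) cube([662, 338, 21]);
translate([142, 380, 1233]) cube([662, 338, 21]);


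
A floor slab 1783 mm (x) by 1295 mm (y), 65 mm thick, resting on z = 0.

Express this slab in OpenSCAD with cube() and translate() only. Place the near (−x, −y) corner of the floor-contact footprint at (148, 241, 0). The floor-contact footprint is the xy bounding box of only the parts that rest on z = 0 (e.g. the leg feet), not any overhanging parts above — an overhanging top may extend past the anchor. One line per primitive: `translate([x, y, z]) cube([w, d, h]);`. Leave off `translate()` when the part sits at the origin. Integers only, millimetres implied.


translate([148, 241, 0]) cube([1783, 1295, 65]);


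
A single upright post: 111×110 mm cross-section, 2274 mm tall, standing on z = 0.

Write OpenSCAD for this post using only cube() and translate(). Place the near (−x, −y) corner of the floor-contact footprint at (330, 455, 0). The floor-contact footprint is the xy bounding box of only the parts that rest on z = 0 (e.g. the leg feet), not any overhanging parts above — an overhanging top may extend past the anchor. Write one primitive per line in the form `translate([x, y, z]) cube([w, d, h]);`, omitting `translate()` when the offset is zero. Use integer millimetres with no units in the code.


translate([330, 455, 0]) cube([111, 110, 2274]);


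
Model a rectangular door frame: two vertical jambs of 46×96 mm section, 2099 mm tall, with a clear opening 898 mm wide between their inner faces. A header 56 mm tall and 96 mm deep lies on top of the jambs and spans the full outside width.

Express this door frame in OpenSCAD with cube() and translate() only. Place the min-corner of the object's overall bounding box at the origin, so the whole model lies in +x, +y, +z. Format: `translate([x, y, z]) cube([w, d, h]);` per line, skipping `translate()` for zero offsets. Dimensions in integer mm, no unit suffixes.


cube([46, 96, 2099]);
translate([944, 0, 0]) cube([46, 96, 2099]);
translate([0, 0, 2099]) cube([990, 96, 56]);


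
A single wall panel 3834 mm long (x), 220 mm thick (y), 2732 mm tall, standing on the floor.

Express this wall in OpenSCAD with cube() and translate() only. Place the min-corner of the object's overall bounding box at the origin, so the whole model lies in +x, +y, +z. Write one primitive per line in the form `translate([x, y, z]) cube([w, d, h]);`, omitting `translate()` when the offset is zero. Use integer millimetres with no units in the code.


cube([3834, 220, 2732]);


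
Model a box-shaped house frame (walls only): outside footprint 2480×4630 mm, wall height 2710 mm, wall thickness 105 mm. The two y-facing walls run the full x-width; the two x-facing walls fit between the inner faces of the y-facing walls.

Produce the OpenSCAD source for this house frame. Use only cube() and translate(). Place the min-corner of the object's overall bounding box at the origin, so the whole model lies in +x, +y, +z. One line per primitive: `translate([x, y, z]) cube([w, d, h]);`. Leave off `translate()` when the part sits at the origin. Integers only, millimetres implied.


cube([2480, 105, 2710]);
translate([0, 4525, 0]) cube([2480, 105, 2710]);
translate([0, 105, 0]) cube([105, 4420, 2710]);
translate([2375, 105, 0]) cube([105, 4420, 2710]);


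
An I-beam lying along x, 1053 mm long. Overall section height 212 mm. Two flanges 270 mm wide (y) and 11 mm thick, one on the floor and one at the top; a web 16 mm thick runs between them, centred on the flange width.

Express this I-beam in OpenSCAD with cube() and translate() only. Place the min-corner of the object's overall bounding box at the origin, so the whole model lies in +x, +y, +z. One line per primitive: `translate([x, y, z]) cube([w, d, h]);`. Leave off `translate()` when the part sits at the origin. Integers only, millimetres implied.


cube([1053, 270, 11]);
translate([0, 127, 11]) cube([1053, 16, 190]);
translate([0, 0, 201]) cube([1053, 270, 11]);


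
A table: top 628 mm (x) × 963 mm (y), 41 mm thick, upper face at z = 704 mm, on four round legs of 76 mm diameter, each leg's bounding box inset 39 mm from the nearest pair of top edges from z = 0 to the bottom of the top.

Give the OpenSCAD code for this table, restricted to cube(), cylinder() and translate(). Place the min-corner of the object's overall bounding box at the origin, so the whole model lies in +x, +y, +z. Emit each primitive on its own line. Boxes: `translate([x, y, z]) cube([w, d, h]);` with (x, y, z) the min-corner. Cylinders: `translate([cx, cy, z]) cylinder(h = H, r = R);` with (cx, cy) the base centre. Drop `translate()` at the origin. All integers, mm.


translate([0, 0, 663]) cube([628, 963, 41]);
translate([77, 77, 0]) cylinder(h = 663, r = 38);
translate([551, 77, 0]) cylinder(h = 663, r = 38);
translate([77, 886, 0]) cylinder(h = 663, r = 38);
translate([551, 886, 0]) cylinder(h = 663, r = 38);


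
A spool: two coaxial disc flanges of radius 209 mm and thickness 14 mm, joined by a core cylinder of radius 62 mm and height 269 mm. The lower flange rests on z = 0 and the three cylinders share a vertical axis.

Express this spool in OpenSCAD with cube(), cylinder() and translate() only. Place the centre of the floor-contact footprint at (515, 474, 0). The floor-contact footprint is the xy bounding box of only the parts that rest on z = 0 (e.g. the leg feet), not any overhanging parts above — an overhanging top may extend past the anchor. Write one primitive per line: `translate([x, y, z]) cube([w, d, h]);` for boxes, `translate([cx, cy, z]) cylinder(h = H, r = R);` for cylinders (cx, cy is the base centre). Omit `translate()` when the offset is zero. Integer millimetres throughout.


translate([515, 474, 0]) cylinder(h = 14, r = 209);
translate([515, 474, 14]) cylinder(h = 269, r = 62);
translate([515, 474, 283]) cylinder(h = 14, r = 209);


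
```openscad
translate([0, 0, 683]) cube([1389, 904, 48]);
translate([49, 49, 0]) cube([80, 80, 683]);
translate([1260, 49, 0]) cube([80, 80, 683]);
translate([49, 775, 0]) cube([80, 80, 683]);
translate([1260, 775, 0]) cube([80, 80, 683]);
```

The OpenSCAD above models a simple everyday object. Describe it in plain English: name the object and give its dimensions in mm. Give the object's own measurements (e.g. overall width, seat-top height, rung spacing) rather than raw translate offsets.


A rectangular dining table. The top is 1389×904×48 mm with its upper surface at z = 731 mm. It stands on four 80×80 mm square legs, each inset 49 mm from the nearest pair of top edges, running from the floor to the underside of the top.


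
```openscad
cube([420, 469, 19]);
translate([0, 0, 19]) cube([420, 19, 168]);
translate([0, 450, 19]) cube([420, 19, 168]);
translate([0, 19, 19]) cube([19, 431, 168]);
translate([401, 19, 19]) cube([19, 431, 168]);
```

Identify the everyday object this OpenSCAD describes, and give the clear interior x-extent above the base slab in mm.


An open box. The internal width is 382 mm.

A 420×469 base slab with four walls standing on it — an open box. The base is 420 mm wide and the walls are 19 mm thick, so the internal width is 420 − 2 × 19 = 382 mm.


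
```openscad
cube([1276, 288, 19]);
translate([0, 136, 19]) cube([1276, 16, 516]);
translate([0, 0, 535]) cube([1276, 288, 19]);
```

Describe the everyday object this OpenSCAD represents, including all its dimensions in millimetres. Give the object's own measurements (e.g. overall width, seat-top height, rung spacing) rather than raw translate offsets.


An I-beam lying along x, 1276 mm long. Overall section height 554 mm. Two flanges 288 mm wide (y) and 19 mm thick, one on the floor and one at the top; a web 16 mm thick runs between them, centred on the flange width.


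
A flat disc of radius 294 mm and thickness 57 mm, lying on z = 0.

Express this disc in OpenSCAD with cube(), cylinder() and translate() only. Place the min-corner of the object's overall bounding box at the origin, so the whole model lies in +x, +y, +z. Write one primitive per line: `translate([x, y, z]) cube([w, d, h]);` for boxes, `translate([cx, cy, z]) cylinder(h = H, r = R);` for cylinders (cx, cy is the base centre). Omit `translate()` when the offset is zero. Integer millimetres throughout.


translate([294, 294, 0]) cylinder(h = 57, r = 294);


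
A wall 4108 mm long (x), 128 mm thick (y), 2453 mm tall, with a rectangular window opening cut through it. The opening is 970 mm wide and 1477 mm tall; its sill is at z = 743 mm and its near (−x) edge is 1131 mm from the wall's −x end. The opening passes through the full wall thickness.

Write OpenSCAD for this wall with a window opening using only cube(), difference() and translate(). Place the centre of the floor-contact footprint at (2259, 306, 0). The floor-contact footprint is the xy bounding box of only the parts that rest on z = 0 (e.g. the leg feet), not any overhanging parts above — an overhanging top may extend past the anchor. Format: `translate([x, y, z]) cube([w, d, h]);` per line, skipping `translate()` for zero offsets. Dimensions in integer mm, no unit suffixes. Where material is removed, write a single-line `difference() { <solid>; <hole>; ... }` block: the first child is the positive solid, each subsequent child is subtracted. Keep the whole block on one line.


difference() { translate([205, 242, 0]) cube([4108, 128, 2453]); translate([1336, 242, 743]) cube([970, 128, 1477]); }


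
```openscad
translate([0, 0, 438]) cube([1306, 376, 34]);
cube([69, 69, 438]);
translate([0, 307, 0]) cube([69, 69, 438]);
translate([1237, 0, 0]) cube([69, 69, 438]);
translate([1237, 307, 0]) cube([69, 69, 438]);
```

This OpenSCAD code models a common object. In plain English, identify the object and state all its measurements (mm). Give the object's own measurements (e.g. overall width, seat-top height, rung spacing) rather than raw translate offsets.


A bench: a 1306×376 mm seat slab, 34 mm thick, top at z = 472 mm, on four 69×69 mm square legs flush with the seat corners and standing on z = 0.


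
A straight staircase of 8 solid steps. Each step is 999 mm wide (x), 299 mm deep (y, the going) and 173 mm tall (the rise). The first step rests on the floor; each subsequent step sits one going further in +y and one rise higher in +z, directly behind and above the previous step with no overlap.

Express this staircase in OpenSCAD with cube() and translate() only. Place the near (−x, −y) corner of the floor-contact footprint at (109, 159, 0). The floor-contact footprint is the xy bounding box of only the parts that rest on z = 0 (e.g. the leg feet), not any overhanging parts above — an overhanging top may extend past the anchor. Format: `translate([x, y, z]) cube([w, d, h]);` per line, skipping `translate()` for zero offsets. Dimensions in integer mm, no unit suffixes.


translate([109, 159, 0]) cube([999, 299, 173]);
translate([109, 458, 173]) cube([999, 299, 173]);
translate([109, 757, 346]) cube([999, 299, 173]);
translate([109, 1056, 519]) cube([999, 299, 173]);
translate([109, 1355, 692]) cube([999, 299, 173]);
translate([109, 1654, 865]) cube([999, 299, 173]);
translate([109, 1953, 1038]) cube([999, 299, 173]);
translate([109, 2252, 1211]) cube([999, 299, 173]);


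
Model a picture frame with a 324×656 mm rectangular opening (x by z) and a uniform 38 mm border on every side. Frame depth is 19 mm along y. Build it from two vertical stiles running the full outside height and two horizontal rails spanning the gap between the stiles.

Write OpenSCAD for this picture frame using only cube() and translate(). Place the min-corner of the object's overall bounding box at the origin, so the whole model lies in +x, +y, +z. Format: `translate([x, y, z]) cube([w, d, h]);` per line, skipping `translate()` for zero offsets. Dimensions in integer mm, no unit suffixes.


cube([38, 19, 732]);
translate([362, 0, 0]) cube([38, 19, 732]);
translate([38, 0, 0]) cube([324, 19, 38]);
translate([38, 0, 694]) cube([324, 19, 38]);


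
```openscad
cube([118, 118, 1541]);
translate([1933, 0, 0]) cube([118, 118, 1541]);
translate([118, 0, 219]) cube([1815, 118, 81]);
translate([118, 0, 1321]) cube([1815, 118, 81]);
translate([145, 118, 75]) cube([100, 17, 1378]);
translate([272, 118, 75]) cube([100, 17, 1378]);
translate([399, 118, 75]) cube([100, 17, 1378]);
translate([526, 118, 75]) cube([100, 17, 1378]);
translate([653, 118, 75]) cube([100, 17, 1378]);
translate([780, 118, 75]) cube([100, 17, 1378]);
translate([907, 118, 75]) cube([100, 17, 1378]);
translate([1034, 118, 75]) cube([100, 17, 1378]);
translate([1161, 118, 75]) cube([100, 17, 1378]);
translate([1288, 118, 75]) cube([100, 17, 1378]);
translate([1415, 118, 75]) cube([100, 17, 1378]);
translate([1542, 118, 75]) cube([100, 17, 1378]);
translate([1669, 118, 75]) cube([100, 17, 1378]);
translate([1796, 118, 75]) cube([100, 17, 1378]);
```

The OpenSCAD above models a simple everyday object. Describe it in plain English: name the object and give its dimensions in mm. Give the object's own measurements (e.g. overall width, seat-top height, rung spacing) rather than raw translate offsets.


A fence section. Two 118×118 mm posts, 1541 mm tall, stand on the floor with a clear span of 1815 mm between their inner faces. Two horizontal rails of 118×81 mm section span the gap between the posts with their undersides at z = 219 mm and z = 1321 mm, flush with the posts' −y face. 14 pickets, each 100 mm wide, 17 mm thick and 1378 mm tall, are fixed to the +y face of the rails with their bottoms at z = 75 mm, spaced across the span with a 27 mm gap after the −x post and between neighbouring pickets, with 37 mm left before the +x post.


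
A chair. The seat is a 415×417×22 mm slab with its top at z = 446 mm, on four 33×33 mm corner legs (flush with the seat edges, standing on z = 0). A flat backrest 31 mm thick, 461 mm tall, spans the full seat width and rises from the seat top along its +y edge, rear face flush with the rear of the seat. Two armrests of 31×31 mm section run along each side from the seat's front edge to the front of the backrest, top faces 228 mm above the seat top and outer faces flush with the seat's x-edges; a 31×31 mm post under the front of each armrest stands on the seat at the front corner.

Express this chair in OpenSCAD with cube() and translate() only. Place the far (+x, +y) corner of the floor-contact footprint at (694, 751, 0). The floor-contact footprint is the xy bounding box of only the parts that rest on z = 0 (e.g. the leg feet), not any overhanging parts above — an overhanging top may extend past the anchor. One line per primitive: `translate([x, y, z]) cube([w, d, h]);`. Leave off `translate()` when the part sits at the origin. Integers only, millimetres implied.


translate([279, 334, 424]) cube([415, 417, 22]);
translate([279, 334, 0]) cube([33, 33, 424]);
translate([661, 334, 0]) cube([33, 33, 424]);
translate([279, 718, 0]) cube([33, 33, 424]);
translate([661, 718, 0]) cube([33, 33, 424]);
translate([279, 720, 446]) cube([415, 31, 461]);
translate([279, 334, 643]) cube([31, 386, 31]);
translate([663, 334, 643]) cube([31, 386, 31]);
translate([279, 334, 446]) cube([31, 31, 197]);
translate([663, 334, 446]) cube([31, 31, 197]);


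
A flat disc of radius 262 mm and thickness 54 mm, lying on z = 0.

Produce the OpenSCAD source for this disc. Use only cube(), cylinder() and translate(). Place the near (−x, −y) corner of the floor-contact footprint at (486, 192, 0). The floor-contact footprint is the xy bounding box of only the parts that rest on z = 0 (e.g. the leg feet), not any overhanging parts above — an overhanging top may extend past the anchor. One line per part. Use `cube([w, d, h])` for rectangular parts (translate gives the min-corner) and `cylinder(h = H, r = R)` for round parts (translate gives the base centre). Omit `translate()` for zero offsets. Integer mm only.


translate([748, 454, 0]) cylinder(h = 54, r = 262);


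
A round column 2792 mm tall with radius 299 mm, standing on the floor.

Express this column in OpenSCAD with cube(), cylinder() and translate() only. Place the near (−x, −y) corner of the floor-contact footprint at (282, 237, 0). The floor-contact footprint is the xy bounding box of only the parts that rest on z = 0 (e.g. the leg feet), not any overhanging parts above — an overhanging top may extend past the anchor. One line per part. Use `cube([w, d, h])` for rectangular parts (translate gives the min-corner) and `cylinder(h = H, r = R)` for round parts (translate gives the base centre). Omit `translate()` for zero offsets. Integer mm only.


translate([581, 536, 0]) cylinder(h = 2792, r = 299);


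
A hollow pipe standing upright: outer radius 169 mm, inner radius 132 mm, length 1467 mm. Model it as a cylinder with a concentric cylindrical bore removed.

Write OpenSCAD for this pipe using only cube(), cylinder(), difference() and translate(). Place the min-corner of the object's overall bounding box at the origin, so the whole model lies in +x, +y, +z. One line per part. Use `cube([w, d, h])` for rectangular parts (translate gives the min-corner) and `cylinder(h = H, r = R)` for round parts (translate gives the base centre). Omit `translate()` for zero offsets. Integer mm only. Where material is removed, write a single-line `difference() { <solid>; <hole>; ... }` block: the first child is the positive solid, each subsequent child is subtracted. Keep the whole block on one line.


difference() { translate([169, 169, 0]) cylinder(h = 1467, r = 169); translate([169, 169, 0]) cylinder(h = 1467, r = 132); }


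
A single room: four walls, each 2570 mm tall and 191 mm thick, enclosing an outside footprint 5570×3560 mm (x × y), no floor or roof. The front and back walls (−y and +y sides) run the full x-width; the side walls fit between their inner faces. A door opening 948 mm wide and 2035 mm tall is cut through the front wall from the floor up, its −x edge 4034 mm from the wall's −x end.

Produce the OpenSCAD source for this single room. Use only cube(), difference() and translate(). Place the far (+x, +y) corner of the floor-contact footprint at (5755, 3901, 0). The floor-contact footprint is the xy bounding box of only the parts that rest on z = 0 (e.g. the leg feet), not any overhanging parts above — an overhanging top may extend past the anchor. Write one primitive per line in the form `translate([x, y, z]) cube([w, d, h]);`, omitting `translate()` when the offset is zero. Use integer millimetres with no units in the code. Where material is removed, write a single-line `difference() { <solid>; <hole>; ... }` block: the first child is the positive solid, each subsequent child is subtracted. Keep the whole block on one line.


difference() { translate([185, 341, 0]) cube([5570, 191, 2570]); translate([4219, 341, 0]) cube([948, 191, 2035]); }
translate([185, 3710, 0]) cube([5570, 191, 2570]);
translate([185, 532, 0]) cube([191, 3178, 2570]);
translate([5564, 532, 0]) cube([191, 3178, 2570]);


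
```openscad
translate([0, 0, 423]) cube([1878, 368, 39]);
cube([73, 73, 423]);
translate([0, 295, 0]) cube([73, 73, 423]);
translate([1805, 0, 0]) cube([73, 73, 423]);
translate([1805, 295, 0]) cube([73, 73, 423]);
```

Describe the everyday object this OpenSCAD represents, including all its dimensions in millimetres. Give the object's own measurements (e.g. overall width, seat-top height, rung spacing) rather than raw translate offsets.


A long wooden bench with a 1878 mm (x) × 368 mm (y) seat, 39 mm thick, its top surface 462 mm above the floor. Four 73 mm square legs at the seat corners, flush with the edges, run from z = 0 to the seat underside.


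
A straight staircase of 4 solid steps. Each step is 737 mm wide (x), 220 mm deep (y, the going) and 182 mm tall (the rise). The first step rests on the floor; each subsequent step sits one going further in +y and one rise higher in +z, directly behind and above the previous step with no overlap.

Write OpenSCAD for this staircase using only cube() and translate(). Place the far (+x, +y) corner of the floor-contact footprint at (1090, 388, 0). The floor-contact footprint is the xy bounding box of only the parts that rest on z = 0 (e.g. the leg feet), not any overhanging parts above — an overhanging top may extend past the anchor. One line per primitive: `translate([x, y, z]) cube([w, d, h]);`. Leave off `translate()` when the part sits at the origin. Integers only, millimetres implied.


translate([353, 168, 0]) cube([737, 220, 182]);
translate([353, 388, 182]) cube([737, 220, 182]);
translate([353, 608, 364]) cube([737, 220, 182]);
translate([353, 828, 546]) cube([737, 220, 182]);
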